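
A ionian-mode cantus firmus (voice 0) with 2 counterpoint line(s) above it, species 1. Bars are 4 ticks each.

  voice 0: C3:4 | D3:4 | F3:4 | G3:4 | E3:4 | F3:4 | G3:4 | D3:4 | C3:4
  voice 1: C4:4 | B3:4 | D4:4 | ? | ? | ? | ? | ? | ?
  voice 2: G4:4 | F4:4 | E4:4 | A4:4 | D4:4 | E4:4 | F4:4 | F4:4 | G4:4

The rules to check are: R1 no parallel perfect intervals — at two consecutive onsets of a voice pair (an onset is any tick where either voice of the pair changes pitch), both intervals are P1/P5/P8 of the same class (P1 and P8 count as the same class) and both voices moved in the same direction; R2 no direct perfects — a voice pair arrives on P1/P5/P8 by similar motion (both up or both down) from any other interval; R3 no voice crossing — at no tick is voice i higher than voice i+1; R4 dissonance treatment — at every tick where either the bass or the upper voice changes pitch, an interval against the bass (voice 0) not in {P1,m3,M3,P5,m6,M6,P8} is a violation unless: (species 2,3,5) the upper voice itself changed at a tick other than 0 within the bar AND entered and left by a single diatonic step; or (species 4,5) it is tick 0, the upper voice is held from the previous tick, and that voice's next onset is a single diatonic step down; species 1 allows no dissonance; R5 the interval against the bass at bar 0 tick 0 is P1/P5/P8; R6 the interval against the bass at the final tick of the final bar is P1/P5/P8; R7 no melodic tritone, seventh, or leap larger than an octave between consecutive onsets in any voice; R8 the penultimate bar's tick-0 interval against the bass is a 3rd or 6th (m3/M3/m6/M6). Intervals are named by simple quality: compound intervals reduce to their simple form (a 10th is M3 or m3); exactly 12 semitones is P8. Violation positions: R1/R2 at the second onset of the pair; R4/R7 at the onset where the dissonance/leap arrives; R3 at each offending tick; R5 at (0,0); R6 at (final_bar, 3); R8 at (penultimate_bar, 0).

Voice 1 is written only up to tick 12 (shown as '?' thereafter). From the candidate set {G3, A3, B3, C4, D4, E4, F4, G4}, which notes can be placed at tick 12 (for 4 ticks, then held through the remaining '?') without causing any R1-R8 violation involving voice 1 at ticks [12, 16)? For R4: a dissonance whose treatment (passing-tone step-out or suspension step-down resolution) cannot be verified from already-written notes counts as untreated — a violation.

G3: legal
A3: violates R4
B3: legal
C4: violates R4
D4: legal
E4: legal
F4: violates R4
G4: violates R2

{B3, D4, E4, G3}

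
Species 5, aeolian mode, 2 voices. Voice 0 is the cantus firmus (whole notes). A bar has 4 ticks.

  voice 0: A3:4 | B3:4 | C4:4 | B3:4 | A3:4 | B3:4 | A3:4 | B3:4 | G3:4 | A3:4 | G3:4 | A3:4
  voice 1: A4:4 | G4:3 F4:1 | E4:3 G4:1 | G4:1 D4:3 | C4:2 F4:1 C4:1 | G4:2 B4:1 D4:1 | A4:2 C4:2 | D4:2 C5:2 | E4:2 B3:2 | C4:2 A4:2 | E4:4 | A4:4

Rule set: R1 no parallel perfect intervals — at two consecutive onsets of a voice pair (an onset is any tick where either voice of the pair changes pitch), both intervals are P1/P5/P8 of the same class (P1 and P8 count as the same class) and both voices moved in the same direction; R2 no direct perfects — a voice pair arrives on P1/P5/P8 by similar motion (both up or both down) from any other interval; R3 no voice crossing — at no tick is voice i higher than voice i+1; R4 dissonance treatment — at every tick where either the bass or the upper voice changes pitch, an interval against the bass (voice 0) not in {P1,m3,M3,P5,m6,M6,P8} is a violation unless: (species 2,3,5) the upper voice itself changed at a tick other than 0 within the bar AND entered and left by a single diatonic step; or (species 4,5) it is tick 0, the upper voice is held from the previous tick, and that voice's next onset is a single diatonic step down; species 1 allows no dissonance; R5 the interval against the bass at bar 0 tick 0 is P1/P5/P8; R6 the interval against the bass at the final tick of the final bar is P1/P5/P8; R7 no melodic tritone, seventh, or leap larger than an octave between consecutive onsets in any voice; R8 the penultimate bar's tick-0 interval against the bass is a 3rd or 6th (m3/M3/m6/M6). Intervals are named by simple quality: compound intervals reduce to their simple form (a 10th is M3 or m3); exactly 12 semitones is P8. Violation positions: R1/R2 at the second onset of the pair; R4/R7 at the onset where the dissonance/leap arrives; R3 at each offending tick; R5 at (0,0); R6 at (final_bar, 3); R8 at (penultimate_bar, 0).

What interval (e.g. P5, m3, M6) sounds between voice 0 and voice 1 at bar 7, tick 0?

voice 0=B3 voice 1=D4 -> m3

m3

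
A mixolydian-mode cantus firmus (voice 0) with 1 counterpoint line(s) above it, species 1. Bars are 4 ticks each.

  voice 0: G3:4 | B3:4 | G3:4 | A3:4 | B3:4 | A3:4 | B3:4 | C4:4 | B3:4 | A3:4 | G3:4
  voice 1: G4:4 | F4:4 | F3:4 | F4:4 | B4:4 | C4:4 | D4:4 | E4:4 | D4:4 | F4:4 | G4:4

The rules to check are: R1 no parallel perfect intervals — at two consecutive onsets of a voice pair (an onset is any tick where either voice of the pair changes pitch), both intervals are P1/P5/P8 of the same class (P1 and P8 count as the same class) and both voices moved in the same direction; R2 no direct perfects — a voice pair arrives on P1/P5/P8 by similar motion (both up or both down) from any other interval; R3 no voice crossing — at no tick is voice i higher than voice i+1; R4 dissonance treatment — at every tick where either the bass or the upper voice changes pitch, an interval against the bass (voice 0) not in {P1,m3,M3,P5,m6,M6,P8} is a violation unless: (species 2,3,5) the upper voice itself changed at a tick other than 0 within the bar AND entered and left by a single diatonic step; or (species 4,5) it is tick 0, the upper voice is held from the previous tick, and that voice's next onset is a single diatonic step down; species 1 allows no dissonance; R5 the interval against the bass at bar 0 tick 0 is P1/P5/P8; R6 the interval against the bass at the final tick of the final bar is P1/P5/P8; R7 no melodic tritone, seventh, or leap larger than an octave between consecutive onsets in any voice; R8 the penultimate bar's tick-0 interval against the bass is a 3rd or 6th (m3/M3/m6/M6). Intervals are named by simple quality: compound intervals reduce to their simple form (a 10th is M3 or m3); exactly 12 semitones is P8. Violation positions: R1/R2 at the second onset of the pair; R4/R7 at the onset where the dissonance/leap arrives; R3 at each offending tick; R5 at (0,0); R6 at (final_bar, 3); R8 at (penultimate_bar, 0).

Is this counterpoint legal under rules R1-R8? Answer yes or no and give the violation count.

No (9 violations)

bar 0: v0=G3 v1=G4 (P8)
bar 1: v0=B3 v1=F4 (TT)
bar 2: v0=G3 v1=F3 (M2)
bar 3: v0=A3 v1=F4 (m6)
bar 4: v0=B3 v1=B4 (P8)
bar 5: v0=A3 v1=C4 (m3)
bar 6: v0=B3 v1=D4 (m3)
bar 7: v0=C4 v1=E4 (M3)
bar 8: v0=B3 v1=D4 (m3)
bar 9: v0=A3 v1=F4 (m6)
bar 10: v0=G3 v1=G4 (P8)
  R4 @ bar1.0: B3/F4 TT untreated
  R3 @ bar2.0: G3 above F3
  R4 @ bar2.0: G3/F3 M2 untreated
  R3 @ bar2.1: G3 above F3
  R3 @ bar2.2: G3 above F3
  R3 @ bar2.3: G3 above F3
  R2 @ bar4.0: A3/F4 m6 -> B3/B4 P8 similar
  R7 @ bar4.0: F4->B4 leap 6st
  R7 @ bar5.0: B4->C4 leap 11st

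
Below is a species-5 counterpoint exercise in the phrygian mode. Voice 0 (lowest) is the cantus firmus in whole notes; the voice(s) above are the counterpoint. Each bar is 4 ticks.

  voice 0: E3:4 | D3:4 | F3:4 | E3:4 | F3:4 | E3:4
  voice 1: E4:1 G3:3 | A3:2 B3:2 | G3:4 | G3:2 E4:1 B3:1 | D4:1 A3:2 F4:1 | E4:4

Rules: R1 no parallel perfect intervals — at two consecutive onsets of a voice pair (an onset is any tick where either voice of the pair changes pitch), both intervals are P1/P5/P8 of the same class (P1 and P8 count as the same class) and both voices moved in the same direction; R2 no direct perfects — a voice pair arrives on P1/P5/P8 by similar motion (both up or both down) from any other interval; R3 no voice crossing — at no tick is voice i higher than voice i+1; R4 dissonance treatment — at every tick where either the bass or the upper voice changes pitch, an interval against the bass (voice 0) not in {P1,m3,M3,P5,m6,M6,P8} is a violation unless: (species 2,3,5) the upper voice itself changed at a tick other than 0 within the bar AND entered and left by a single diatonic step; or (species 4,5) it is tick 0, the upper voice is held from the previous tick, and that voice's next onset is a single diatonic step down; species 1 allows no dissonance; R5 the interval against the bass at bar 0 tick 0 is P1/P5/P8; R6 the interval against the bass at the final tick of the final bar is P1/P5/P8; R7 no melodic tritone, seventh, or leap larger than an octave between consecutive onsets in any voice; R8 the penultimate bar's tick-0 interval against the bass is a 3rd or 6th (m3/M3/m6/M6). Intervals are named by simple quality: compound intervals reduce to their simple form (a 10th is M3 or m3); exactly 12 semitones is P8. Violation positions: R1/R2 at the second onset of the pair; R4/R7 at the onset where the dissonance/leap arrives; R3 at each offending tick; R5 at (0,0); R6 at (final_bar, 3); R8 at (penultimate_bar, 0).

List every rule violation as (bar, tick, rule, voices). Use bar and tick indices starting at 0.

(2, 0, R4, (0, 1))
(5, 0, R1, (0, 1))

bar 0: v0=E3 v1=E4 downbeat P8
bar 1: v0=D3 v1=A3 downbeat P5
bar 2: v0=F3 v1=G3 downbeat M2
bar 3: v0=E3 v1=G3 downbeat m3
bar 4: v0=F3 v1=D4 downbeat M6
bar 5: v0=E3 v1=E4 downbeat P8
  -> R4 @ bar 2 tick 0 v(0, 1): F3/G3 M2 untreated
  -> R1 @ bar 5 tick 0 v(0, 1): F3/F4 P8 -> E3/E4 P8 similar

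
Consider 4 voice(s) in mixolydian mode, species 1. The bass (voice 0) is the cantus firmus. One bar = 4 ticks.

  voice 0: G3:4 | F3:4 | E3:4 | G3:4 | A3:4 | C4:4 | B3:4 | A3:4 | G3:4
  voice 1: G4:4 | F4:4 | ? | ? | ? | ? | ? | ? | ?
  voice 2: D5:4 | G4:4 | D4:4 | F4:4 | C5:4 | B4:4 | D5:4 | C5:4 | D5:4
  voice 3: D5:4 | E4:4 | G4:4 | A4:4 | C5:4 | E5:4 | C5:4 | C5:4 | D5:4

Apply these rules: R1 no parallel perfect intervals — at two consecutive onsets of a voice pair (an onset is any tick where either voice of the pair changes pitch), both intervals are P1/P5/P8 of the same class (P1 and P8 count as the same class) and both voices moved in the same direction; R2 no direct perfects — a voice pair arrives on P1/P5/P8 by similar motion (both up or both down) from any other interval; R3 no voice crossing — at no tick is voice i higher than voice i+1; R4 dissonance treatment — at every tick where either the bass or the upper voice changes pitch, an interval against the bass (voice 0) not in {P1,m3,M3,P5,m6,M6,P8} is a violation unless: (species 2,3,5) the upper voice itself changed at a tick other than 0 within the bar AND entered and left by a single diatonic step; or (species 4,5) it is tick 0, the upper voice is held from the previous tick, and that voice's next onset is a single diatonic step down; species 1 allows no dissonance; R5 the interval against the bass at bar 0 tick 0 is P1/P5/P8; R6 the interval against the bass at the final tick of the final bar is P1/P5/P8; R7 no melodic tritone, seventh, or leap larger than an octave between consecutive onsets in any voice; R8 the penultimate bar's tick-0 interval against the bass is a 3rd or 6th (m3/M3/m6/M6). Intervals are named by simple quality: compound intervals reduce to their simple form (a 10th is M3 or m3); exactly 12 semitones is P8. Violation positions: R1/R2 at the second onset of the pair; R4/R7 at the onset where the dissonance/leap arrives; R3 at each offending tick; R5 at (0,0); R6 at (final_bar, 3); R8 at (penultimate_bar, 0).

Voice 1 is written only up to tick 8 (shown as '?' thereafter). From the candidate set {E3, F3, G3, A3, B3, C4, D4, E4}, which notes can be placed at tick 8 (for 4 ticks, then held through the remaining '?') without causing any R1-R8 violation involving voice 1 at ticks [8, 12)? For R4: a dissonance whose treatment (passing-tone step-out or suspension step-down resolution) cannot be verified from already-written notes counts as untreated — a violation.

E3: violates R1,R7
F3: violates R4
G3: violates R2,R7
A3: violates R4
B3: violates R2,R7
C4: legal
D4: violates R2,R4
E4: violates R1,R3

{C4}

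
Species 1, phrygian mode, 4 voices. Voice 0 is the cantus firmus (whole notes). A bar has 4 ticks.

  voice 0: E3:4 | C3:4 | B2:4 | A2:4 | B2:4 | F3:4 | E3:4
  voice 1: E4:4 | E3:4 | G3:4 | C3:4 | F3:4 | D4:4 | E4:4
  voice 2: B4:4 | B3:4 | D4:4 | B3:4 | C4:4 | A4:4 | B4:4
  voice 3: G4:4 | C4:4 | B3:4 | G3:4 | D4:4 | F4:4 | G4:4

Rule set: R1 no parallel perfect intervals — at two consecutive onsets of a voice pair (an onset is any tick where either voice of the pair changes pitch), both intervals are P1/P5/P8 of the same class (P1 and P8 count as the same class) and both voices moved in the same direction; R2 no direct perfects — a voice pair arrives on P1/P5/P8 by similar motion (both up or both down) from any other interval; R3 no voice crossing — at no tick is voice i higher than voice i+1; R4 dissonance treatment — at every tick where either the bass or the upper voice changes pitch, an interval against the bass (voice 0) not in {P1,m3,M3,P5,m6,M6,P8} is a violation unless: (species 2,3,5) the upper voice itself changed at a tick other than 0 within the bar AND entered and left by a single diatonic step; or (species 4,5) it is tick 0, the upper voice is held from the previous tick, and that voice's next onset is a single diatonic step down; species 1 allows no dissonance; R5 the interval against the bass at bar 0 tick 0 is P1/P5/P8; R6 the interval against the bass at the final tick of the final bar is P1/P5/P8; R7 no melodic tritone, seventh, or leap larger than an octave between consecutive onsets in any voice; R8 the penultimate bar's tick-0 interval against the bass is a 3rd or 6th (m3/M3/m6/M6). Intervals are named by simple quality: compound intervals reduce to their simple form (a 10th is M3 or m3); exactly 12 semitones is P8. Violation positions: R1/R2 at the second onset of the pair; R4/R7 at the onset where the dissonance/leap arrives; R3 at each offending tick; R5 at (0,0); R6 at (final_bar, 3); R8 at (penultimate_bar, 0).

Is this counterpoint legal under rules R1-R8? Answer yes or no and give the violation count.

No (38 violations)

bar 0: v0=E3 v1=E4 v2=B4 v3=G4 (m3)
bar 1: v0=C3 v1=E3 v2=B3 v3=C4 (P8)
bar 2: v0=B2 v1=G3 v2=D4 v3=B3 (P8)
bar 3: v0=A2 v1=C3 v2=B3 v3=G3 (m7)
bar 4: v0=B2 v1=F3 v2=C4 v3=D4 (m3)
bar 5: v0=F3 v1=D4 v2=A4 v3=F4 (P8)
bar 6: v0=E3 v1=E4 v2=B4 v3=G4 (m3)
  R3 @ bar0.0: B4 above G4
  R5 @ bar0.0: opens on m3
  R3 @ bar0.1: B4 above G4
  R3 @ bar0.2: B4 above G4
  R3 @ bar0.3: B4 above G4
  R1 @ bar1.0: E4/B4 P5 -> E3/B3 P5 similar
  R2 @ bar1.0: E3/G4 m3 -> C3/C4 P8 similar
  R4 @ bar1.0: C3/B3 M7 untreated
  R1 @ bar2.0: C3/C4 P8 -> B2/B3 P8 similar
  R1 @ bar2.0: E3/B3 P5 -> G3/D4 P5 similar
  R3 @ bar2.0: D4 above B3
  R3 @ bar2.1: D4 above B3
  R3 @ bar2.2: D4 above B3
  R3 @ bar2.3: D4 above B3
  R2 @ bar3.0: G3/B3 M3 -> C3/G3 P5 similar
  R3 @ bar3.0: B3 above G3
  R4 @ bar3.0: A2/B3 M2 untreated
  R4 @ bar3.0: A2/G3 m7 untreated
  R3 @ bar3.1: B3 above G3
  R3 @ bar3.2: B3 above G3
  R3 @ bar3.3: B3 above G3
  R2 @ bar4.0: C3/B3 M7 -> F3/C4 P5 similar
  R4 @ bar4.0: B2/F3 TT untreated
  R4 @ bar4.0: B2/C4 m2 untreated
  R1 @ bar5.0: F3/C4 P5 -> D4/A4 P5 similar
  R2 @ bar5.0: B2/D4 m3 -> F3/F4 P8 similar
  R3 @ bar5.0: A4 above F4
  R7 @ bar5.0: B2->F3 leap 6st
  R8 @ bar5.0: penult P8 not 3rd/6th
  R3 @ bar5.1: A4 above F4
  R3 @ bar5.2: A4 above F4
  R3 @ bar5.3: A4 above F4
  R1 @ bar6.0: D4/A4 P5 -> E4/B4 P5 similar
  R3 @ bar6.0: B4 above G4
  R3 @ bar6.1: B4 above G4
  R3 @ bar6.2: B4 above G4
  R3 @ bar6.3: B4 above G4
  R6 @ bar6.3: closes on m3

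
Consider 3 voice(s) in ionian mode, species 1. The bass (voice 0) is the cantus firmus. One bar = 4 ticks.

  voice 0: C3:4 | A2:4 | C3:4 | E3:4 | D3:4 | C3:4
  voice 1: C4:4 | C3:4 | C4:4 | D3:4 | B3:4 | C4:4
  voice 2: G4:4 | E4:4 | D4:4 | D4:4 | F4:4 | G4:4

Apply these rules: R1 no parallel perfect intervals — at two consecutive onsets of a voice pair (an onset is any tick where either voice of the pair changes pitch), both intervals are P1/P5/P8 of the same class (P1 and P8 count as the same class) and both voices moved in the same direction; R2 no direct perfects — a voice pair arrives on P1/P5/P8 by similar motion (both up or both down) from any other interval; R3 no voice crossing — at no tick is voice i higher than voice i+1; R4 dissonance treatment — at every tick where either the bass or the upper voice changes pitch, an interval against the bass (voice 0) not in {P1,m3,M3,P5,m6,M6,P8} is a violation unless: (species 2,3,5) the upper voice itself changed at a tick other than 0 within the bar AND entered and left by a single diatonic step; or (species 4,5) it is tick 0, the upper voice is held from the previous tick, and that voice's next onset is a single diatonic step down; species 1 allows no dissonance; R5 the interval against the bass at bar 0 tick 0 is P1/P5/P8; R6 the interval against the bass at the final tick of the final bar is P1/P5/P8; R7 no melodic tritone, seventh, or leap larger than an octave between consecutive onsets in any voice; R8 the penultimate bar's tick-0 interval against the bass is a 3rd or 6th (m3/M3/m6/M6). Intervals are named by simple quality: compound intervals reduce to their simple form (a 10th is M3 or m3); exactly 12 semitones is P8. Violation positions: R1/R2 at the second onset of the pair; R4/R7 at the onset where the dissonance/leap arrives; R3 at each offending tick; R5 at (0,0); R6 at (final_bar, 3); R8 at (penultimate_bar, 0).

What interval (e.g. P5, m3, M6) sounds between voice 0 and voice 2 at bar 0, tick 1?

P5

voice 0=C3 voice 2=G4 -> P5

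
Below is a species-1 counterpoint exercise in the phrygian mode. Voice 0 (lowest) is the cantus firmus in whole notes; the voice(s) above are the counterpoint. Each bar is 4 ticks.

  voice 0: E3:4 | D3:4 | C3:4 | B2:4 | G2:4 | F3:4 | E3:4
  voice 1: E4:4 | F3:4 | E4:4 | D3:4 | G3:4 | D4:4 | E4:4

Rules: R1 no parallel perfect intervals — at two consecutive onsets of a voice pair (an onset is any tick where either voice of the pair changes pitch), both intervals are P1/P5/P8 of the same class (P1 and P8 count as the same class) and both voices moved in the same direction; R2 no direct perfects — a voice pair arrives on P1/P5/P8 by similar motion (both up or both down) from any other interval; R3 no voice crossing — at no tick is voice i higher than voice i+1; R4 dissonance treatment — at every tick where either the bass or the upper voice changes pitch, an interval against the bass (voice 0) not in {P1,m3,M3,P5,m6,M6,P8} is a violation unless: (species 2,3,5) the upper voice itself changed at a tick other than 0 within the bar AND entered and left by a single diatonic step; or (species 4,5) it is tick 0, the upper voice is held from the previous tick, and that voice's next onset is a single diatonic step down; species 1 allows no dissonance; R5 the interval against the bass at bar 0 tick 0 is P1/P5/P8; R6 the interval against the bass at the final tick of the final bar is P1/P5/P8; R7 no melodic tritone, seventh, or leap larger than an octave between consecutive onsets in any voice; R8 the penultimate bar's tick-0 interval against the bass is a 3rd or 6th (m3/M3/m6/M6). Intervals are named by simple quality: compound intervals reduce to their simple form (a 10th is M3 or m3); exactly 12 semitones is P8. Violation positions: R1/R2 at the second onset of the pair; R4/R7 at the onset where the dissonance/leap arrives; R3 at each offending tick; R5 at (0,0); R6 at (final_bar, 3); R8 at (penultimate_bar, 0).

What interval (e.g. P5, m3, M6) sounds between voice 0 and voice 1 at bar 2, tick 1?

M3

voice 0=C3 voice 1=E4 -> M3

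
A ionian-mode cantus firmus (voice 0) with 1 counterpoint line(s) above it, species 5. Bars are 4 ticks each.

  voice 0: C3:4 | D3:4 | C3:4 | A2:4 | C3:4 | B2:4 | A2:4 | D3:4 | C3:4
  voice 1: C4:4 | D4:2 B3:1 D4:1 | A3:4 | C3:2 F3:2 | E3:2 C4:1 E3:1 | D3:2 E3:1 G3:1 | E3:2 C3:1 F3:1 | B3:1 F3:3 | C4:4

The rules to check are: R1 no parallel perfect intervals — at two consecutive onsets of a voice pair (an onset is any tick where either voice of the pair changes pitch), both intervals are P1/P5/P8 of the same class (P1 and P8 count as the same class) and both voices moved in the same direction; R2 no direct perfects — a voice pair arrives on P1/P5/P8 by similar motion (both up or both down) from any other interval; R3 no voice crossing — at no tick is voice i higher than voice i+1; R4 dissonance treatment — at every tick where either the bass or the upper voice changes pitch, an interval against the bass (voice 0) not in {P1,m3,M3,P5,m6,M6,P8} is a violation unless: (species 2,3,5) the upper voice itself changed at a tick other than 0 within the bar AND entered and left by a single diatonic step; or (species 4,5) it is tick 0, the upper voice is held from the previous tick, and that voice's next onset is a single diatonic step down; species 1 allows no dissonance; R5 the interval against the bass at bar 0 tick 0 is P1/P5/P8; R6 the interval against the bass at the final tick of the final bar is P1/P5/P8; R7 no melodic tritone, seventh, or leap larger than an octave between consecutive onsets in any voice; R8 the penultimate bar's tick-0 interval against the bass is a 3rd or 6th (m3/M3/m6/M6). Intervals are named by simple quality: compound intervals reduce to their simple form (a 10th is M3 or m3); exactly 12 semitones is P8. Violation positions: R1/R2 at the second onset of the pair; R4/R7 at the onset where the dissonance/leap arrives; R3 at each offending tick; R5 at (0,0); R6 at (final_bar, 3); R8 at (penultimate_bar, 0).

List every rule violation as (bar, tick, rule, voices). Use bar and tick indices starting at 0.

bar 0: v0=C3 v1=C4 downbeat P8
bar 1: v0=D3 v1=D4 downbeat P8
bar 2: v0=C3 v1=A3 downbeat M6
bar 3: v0=A2 v1=C3 downbeat m3
bar 4: v0=C3 v1=E3 downbeat M3
bar 5: v0=B2 v1=D3 downbeat m3
bar 6: v0=A2 v1=E3 downbeat P5
bar 7: v0=D3 v1=B3 downbeat M6
bar 8: v0=C3 v1=C4 downbeat P8
  -> R1 @ bar 1 tick 0 v(0, 1): C3/C4 P8 -> D3/D4 P8 similar
  -> R4 @ bar 5 tick 2 v(0, 1): B2/E3 P4 untreated
  -> R2 @ bar 6 tick 0 v(0, 1): B2/G3 m6 -> A2/E3 P5 similar
  -> R7 @ bar 7 tick 0 v(1,): F3->B3 leap 6st
  -> R7 @ bar 7 tick 1 v(1,): B3->F3 leap 6st

(1, 0, R1, (0, 1))
(5, 2, R4, (0, 1))
(6, 0, R2, (0, 1))
(7, 0, R7, (1,))
(7, 1, R7, (1,))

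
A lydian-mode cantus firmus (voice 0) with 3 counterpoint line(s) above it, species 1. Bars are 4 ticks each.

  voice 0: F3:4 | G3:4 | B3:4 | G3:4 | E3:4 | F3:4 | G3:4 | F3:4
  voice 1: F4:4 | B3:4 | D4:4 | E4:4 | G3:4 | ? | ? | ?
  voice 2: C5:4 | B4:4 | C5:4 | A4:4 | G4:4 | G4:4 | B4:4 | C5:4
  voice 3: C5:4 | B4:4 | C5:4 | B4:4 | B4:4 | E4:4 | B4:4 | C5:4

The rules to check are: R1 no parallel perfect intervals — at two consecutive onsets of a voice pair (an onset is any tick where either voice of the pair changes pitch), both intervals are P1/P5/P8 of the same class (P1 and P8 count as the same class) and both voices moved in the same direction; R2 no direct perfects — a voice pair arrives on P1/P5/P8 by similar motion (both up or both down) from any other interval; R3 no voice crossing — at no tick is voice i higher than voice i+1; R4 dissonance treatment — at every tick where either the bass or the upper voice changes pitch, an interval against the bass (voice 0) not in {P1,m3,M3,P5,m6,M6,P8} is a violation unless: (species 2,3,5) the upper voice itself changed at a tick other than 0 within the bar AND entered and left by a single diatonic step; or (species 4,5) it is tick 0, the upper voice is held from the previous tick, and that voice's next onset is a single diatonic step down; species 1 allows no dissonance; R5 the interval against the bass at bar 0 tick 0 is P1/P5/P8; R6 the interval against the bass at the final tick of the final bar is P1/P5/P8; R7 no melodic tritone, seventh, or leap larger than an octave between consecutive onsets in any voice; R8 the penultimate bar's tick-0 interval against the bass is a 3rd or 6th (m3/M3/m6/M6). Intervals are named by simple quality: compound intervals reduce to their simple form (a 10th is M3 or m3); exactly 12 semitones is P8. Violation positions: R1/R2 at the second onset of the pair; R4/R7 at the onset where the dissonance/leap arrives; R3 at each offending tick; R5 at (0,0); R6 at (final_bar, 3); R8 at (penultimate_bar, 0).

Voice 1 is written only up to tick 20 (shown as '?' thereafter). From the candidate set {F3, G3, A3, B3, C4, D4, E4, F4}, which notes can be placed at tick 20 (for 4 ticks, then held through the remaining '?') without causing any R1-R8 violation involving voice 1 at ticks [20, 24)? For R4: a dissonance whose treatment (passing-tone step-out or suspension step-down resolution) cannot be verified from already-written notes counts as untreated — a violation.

{A3, D4, F3}

F3: legal
G3: violates R4
A3: legal
B3: violates R4
C4: violates R2
D4: legal
E4: violates R4
F4: violates R2,R7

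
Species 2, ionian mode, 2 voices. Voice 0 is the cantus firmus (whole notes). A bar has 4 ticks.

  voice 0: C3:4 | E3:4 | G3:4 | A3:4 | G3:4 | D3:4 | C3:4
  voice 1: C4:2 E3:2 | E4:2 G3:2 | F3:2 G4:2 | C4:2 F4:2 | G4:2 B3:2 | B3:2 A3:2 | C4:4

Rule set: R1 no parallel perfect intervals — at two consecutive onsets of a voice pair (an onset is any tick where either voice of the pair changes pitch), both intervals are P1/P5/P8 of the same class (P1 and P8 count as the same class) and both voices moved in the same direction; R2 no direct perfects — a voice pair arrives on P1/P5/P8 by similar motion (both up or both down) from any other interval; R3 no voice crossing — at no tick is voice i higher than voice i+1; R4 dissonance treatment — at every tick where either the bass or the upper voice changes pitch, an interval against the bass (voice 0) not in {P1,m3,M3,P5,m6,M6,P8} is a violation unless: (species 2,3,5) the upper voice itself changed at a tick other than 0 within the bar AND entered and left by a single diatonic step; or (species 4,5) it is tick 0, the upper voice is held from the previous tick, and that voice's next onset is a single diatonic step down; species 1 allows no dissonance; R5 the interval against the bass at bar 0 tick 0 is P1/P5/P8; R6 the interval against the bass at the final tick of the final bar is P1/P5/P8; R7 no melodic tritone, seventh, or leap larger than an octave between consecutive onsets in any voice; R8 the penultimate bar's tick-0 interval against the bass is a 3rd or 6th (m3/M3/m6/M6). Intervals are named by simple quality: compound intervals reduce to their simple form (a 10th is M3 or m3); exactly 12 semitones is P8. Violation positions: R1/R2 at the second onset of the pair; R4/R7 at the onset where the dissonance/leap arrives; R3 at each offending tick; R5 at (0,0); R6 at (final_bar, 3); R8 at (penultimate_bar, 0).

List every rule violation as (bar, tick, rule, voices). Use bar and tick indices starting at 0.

(1, 0, R2, (0, 1))
(2, 0, R3, (0, 1))
(2, 0, R4, (0, 1))
(2, 1, R3, (0, 1))
(2, 2, R7, (1,))

bar 0: v0=C3 v1=C4 downbeat P8
bar 1: v0=E3 v1=E4 downbeat P8
bar 2: v0=G3 v1=F3 downbeat M2
bar 3: v0=A3 v1=C4 downbeat m3
bar 4: v0=G3 v1=G4 downbeat P8
bar 5: v0=D3 v1=B3 downbeat M6
bar 6: v0=C3 v1=C4 downbeat P8
  -> R2 @ bar 1 tick 0 v(0, 1): C3/E3 M3 -> E3/E4 P8 similar
  -> R3 @ bar 2 tick 0 v(0, 1): G3 above F3
  -> R4 @ bar 2 tick 0 v(0, 1): G3/F3 M2 untreated
  -> R3 @ bar 2 tick 1 v(0, 1): G3 above F3
  -> R7 @ bar 2 tick 2 v(1,): F3->G4 leap 14st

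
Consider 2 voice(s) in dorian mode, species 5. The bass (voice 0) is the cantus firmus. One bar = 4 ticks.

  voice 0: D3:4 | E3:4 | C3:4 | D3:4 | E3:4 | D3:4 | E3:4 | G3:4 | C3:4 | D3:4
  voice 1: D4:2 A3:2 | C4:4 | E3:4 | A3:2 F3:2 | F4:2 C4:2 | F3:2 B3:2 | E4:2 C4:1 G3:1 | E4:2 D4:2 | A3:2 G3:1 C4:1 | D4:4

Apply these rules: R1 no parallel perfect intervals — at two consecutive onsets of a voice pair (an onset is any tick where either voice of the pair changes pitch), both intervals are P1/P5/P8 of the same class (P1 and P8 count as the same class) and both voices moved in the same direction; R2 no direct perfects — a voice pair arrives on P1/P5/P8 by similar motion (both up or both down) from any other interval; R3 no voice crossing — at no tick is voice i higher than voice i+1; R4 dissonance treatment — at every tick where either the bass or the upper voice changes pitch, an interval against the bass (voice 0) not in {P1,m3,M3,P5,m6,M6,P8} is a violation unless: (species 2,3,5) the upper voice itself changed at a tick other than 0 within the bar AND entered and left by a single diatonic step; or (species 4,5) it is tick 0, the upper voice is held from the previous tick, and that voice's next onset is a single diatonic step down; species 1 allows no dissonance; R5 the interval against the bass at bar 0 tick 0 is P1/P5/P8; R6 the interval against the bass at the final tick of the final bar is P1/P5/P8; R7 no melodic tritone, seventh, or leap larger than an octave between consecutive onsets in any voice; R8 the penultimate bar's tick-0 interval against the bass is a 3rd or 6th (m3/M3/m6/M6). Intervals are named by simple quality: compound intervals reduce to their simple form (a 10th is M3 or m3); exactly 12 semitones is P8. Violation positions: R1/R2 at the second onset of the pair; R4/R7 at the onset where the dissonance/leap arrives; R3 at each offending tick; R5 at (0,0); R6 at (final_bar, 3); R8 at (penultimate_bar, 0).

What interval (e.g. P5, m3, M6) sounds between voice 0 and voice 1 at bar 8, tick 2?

voice 0=C3 voice 1=G3 -> P5

P5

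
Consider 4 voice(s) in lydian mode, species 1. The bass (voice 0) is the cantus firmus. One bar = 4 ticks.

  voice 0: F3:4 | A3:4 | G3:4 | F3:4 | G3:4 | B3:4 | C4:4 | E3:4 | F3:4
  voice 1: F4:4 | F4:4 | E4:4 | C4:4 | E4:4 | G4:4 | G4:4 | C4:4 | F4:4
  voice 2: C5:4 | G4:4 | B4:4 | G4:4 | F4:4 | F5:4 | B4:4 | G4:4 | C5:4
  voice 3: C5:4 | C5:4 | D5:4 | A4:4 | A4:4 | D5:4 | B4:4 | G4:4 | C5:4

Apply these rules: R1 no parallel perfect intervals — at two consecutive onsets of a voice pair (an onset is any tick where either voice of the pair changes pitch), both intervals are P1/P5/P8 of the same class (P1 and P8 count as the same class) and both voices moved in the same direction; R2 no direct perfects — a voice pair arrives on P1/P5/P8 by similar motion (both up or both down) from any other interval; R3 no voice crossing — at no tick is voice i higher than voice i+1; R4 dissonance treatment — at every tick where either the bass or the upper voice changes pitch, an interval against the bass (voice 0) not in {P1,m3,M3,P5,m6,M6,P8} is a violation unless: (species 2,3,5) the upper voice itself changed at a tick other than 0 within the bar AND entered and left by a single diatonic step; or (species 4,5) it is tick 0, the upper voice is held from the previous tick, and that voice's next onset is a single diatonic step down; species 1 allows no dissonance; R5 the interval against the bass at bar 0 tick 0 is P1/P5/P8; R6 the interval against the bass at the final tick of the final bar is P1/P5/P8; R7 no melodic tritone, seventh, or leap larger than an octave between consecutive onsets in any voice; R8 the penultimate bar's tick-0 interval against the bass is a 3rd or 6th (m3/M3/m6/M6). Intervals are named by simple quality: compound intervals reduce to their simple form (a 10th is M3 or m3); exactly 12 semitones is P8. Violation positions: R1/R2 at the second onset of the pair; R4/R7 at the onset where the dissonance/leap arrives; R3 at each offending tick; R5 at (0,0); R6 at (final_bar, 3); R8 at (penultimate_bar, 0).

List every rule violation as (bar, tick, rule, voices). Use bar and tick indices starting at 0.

(1, 0, R4, (0, 2))
(3, 0, R1, (1, 2))
(3, 0, R2, (0, 1))
(3, 0, R4, (0, 2))
(4, 0, R4, (0, 2))
(4, 0, R4, (0, 3))
(5, 0, R2, (1, 3))
(5, 0, R3, (2, 3))
(5, 0, R4, (0, 2))
(5, 1, R3, (2, 3))
(5, 2, R3, (2, 3))
(5, 3, R3, (2, 3))
(6, 0, R2, (2, 3))
(6, 0, R4, (0, 2))
(6, 0, R4, (0, 3))
(6, 0, R7, (2,))
(7, 0, R1, (2, 3))
(7, 0, R2, (1, 2))
(7, 0, R2, (1, 3))
(8, 0, R1, (1, 2))
(8, 0, R1, (1, 3))
(8, 0, R1, (2, 3))
(8, 0, R2, (0, 1))
(8, 0, R2, (0, 2))
(8, 0, R2, (0, 3))

bar 0: v0=F3 v1=F4 v2=C5 v3=C5 downbeat P5
bar 1: v0=A3 v1=F4 v2=G4 v3=C5 downbeat m3
bar 2: v0=G3 v1=E4 v2=B4 v3=D5 downbeat P5
bar 3: v0=F3 v1=C4 v2=G4 v3=A4 downbeat M3
bar 4: v0=G3 v1=E4 v2=F4 v3=A4 downbeat M2
bar 5: v0=B3 v1=G4 v2=F5 v3=D5 downbeat m3
bar 6: v0=C4 v1=G4 v2=B4 v3=B4 downbeat M7
bar 7: v0=E3 v1=C4 v2=G4 v3=G4 downbeat m3
bar 8: v0=F3 v1=F4 v2=C5 v3=C5 downbeat P5
  -> R4 @ bar 1 tick 0 v(0, 2): A3/G4 m7 untreated
  -> R1 @ bar 3 tick 0 v(1, 2): E4/B4 P5 -> C4/G4 P5 similar
  -> R2 @ bar 3 tick 0 v(0, 1): G3/E4 M6 -> F3/C4 P5 similar
  -> R4 @ bar 3 tick 0 v(0, 2): F3/G4 M2 untreated
  -> R4 @ bar 4 tick 0 v(0, 2): G3/F4 m7 untreated
  -> R4 @ bar 4 tick 0 v(0, 3): G3/A4 M2 untreated
  -> R2 @ bar 5 tick 0 v(1, 3): E4/A4 P4 -> G4/D5 P5 similar
  -> R3 @ bar 5 tick 0 v(2, 3): F5 above D5
  -> R4 @ bar 5 tick 0 v(0, 2): B3/F5 TT untreated
  -> R3 @ bar 5 tick 1 v(2, 3): F5 above D5
  -> R3 @ bar 5 tick 2 v(2, 3): F5 above D5
  -> R3 @ bar 5 tick 3 v(2, 3): F5 above D5
  -> R2 @ bar 6 tick 0 v(2, 3): F5/D5 m3 -> B4/B4 P1 similar
  -> R4 @ bar 6 tick 0 v(0, 2): C4/B4 M7 untreated
  -> R4 @ bar 6 tick 0 v(0, 3): C4/B4 M7 untreated
  -> R7 @ bar 6 tick 0 v(2,): F5->B4 leap 6st
  -> R1 @ bar 7 tick 0 v(2, 3): B4/B4 P1 -> G4/G4 P1 similar
  -> R2 @ bar 7 tick 0 v(1, 2): G4/B4 M3 -> C4/G4 P5 similar
  -> R2 @ bar 7 tick 0 v(1, 3): G4/B4 M3 -> C4/G4 P5 similar
  -> R1 @ bar 8 tick 0 v(1, 2): C4/G4 P5 -> F4/C5 P5 similar
  -> R1 @ bar 8 tick 0 v(1, 3): C4/G4 P5 -> F4/C5 P5 similar
  -> R1 @ bar 8 tick 0 v(2, 3): G4/G4 P1 -> C5/C5 P1 similar
  -> R2 @ bar 8 tick 0 v(0, 1): E3/C4 m6 -> F3/F4 P8 similar
  -> R2 @ bar 8 tick 0 v(0, 2): E3/G4 m3 -> F3/C5 P5 similar
  -> R2 @ bar 8 tick 0 v(0, 3): E3/G4 m3 -> F3/C5 P5 similar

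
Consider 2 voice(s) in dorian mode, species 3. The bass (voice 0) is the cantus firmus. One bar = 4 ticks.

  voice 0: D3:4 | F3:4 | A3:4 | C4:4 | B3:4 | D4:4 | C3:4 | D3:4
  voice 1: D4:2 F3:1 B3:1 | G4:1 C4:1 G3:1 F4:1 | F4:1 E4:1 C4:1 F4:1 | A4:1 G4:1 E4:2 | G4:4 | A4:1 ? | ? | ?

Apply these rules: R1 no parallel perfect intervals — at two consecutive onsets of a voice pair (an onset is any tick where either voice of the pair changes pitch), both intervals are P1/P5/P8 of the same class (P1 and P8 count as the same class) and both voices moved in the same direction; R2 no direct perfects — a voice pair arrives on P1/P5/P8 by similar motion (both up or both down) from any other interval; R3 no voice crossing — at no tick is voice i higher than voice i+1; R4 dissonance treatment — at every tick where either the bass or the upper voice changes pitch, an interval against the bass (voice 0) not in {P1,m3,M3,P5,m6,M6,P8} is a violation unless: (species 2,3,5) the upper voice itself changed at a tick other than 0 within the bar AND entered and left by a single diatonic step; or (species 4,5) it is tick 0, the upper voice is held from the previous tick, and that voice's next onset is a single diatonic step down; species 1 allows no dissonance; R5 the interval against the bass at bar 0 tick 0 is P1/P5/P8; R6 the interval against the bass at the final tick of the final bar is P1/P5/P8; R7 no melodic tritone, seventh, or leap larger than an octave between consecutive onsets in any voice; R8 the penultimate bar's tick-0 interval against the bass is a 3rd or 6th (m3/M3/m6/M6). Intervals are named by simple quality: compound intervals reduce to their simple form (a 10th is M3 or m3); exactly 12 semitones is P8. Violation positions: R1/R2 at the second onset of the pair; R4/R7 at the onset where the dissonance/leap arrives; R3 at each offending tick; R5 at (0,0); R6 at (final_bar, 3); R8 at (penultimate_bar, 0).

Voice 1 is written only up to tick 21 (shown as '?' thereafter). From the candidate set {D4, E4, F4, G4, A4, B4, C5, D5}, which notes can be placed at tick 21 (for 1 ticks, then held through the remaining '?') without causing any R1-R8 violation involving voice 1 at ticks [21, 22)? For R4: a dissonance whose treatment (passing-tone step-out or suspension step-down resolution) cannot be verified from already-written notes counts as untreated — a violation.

{A4, B4, D4, D5, F4}

D4: legal
E4: violates R4
F4: legal
G4: violates R4
A4: legal
B4: legal
C5: violates R4
D5: legal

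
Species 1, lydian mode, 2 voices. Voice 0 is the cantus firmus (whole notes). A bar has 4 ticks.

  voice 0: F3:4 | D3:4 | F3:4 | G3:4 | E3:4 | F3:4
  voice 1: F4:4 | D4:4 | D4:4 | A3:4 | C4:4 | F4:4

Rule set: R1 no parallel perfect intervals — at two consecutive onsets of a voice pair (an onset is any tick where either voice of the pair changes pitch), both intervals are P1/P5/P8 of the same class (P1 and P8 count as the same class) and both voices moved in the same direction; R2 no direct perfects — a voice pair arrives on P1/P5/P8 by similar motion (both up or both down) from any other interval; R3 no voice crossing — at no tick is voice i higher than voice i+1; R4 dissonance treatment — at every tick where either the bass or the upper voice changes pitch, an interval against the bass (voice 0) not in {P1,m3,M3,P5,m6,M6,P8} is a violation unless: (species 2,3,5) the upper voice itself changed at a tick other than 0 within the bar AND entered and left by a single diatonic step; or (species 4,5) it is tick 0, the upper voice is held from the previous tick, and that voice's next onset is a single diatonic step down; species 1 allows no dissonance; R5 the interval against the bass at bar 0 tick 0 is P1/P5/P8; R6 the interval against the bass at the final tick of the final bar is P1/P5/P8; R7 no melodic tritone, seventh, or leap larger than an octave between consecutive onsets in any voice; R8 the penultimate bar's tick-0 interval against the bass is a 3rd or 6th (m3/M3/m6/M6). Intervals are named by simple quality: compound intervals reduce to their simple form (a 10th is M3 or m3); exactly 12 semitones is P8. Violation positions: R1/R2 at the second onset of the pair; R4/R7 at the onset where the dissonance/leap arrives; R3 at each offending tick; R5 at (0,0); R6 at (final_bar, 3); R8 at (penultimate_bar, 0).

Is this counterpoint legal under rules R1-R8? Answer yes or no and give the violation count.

No (3 violations)

bar 0: v0=F3 v1=F4 (P8)
bar 1: v0=D3 v1=D4 (P8)
bar 2: v0=F3 v1=D4 (M6)
bar 3: v0=G3 v1=A3 (M2)
bar 4: v0=E3 v1=C4 (m6)
bar 5: v0=F3 v1=F4 (P8)
  R1 @ bar1.0: F3/F4 P8 -> D3/D4 P8 similar
  R4 @ bar3.0: G3/A3 M2 untreated
  R2 @ bar5.0: E3/C4 m6 -> F3/F4 P8 similar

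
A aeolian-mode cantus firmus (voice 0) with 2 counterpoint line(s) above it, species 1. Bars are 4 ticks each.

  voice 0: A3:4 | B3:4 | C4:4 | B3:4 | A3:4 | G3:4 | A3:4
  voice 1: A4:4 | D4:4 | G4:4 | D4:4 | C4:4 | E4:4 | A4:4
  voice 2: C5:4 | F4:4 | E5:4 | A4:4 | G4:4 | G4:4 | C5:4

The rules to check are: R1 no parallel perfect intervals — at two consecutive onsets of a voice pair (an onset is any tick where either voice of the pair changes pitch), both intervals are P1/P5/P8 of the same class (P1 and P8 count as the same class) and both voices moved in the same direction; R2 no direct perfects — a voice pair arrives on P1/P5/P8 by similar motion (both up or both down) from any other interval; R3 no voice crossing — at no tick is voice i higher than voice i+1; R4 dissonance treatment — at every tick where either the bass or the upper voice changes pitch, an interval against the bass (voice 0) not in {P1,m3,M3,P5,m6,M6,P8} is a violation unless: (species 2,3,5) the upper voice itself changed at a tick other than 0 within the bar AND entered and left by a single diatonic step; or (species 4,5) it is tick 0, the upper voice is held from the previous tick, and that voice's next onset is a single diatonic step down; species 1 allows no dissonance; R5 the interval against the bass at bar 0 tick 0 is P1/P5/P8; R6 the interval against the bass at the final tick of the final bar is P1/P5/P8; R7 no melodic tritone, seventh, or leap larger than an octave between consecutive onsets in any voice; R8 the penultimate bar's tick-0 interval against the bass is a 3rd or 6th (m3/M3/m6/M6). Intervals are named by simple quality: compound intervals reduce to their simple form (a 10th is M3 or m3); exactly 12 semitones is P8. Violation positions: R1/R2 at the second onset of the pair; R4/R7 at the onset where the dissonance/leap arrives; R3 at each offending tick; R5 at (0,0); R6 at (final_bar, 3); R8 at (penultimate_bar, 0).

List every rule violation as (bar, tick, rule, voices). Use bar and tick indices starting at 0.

bar 0: v0=A3 v1=A4 v2=C5 downbeat m3
bar 1: v0=B3 v1=D4 v2=F4 downbeat TT
bar 2: v0=C4 v1=G4 v2=E5 downbeat M3
bar 3: v0=B3 v1=D4 v2=A4 downbeat m7
bar 4: v0=A3 v1=C4 v2=G4 downbeat m7
bar 5: v0=G3 v1=E4 v2=G4 downbeat P8
bar 6: v0=A3 v1=A4 v2=C5 downbeat m3
  -> R5 @ bar 0 tick 0 v(0, 2): opens on m3
  -> R4 @ bar 1 tick 0 v(0, 2): B3/F4 TT untreated
  -> R2 @ bar 2 tick 0 v(0, 1): B3/D4 m3 -> C4/G4 P5 similar
  -> R7 @ bar 2 tick 0 v(2,): F4->E5 leap 11st
  -> R2 @ bar 3 tick 0 v(1, 2): G4/E5 M6 -> D4/A4 P5 similar
  -> R4 @ bar 3 tick 0 v(0, 2): B3/A4 m7 untreated
  -> R1 @ bar 4 tick 0 v(1, 2): D4/A4 P5 -> C4/G4 P5 similar
  -> R4 @ bar 4 tick 0 v(0, 2): A3/G4 m7 untreated
  -> R8 @ bar 5 tick 0 v(0, 2): penult P8 not 3rd/6th
  -> R2 @ bar 6 tick 0 v(0, 1): G3/E4 M6 -> A3/A4 P8 similar
  -> R6 @ bar 6 tick 3 v(0, 2): closes on m3

(0, 0, R5, (0, 2))
(1, 0, R4, (0, 2))
(2, 0, R2, (0, 1))
(2, 0, R7, (2,))
(3, 0, R2, (1, 2))
(3, 0, R4, (0, 2))
(4, 0, R1, (1, 2))
(4, 0, R4, (0, 2))
(5, 0, R8, (0, 2))
(6, 0, R2, (0, 1))
(6, 3, R6, (0, 2))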